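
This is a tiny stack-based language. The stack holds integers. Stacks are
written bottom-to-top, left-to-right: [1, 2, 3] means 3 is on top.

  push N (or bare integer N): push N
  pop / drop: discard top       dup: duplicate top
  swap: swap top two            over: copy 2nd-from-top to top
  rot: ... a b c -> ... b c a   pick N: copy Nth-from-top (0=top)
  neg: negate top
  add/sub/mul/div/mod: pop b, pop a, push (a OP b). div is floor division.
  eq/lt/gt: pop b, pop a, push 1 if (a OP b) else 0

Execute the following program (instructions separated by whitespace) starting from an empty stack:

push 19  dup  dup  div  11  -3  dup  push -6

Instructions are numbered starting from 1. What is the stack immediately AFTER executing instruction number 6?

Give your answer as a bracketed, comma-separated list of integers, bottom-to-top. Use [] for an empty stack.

Step 1 ('push 19'): [19]
Step 2 ('dup'): [19, 19]
Step 3 ('dup'): [19, 19, 19]
Step 4 ('div'): [19, 1]
Step 5 ('11'): [19, 1, 11]
Step 6 ('-3'): [19, 1, 11, -3]

Answer: [19, 1, 11, -3]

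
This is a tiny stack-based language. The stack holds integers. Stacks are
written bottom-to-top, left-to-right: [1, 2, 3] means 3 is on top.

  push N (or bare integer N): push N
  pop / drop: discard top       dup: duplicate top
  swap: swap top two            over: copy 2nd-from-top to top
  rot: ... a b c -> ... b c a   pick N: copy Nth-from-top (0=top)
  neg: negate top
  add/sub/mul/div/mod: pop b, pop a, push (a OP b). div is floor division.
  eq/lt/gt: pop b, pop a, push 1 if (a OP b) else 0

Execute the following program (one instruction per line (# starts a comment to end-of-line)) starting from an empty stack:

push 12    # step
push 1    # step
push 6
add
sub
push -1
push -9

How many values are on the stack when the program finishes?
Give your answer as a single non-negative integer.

Answer: 3

Derivation:
After 'push 12': stack = [12] (depth 1)
After 'push 1': stack = [12, 1] (depth 2)
After 'push 6': stack = [12, 1, 6] (depth 3)
After 'add': stack = [12, 7] (depth 2)
After 'sub': stack = [5] (depth 1)
After 'push -1': stack = [5, -1] (depth 2)
After 'push -9': stack = [5, -1, -9] (depth 3)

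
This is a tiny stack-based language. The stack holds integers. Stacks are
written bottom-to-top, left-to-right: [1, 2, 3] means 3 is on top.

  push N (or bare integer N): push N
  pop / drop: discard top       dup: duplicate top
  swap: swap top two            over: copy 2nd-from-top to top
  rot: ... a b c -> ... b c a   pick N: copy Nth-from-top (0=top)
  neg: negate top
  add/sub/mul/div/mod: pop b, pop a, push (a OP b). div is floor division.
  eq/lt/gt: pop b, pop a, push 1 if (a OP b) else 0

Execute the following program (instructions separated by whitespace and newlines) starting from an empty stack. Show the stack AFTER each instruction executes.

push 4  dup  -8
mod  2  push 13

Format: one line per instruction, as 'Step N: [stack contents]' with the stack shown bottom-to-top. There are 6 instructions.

Step 1: [4]
Step 2: [4, 4]
Step 3: [4, 4, -8]
Step 4: [4, -4]
Step 5: [4, -4, 2]
Step 6: [4, -4, 2, 13]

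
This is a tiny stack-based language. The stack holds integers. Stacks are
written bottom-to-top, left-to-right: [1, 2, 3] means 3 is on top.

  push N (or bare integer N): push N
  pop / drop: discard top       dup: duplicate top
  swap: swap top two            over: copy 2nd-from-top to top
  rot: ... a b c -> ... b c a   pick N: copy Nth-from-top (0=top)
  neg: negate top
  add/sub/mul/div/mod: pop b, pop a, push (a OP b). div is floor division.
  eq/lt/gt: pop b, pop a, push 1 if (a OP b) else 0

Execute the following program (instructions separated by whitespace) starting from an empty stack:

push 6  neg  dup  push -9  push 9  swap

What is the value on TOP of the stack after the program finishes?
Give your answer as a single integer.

After 'push 6': [6]
After 'neg': [-6]
After 'dup': [-6, -6]
After 'push -9': [-6, -6, -9]
After 'push 9': [-6, -6, -9, 9]
After 'swap': [-6, -6, 9, -9]

Answer: -9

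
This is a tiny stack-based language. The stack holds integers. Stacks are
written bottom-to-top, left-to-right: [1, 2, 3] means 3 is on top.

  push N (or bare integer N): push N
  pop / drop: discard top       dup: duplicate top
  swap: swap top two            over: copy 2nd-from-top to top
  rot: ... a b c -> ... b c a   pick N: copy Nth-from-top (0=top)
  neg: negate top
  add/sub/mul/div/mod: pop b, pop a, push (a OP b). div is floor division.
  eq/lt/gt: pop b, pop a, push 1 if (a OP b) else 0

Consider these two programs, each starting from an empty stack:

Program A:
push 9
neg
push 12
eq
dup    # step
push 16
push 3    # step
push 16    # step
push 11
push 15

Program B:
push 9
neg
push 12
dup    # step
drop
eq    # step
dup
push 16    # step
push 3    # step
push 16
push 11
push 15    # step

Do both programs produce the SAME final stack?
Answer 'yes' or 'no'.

Program A trace:
  After 'push 9': [9]
  After 'neg': [-9]
  After 'push 12': [-9, 12]
  After 'eq': [0]
  After 'dup': [0, 0]
  After 'push 16': [0, 0, 16]
  After 'push 3': [0, 0, 16, 3]
  After 'push 16': [0, 0, 16, 3, 16]
  After 'push 11': [0, 0, 16, 3, 16, 11]
  After 'push 15': [0, 0, 16, 3, 16, 11, 15]
Program A final stack: [0, 0, 16, 3, 16, 11, 15]

Program B trace:
  After 'push 9': [9]
  After 'neg': [-9]
  After 'push 12': [-9, 12]
  After 'dup': [-9, 12, 12]
  After 'drop': [-9, 12]
  After 'eq': [0]
  After 'dup': [0, 0]
  After 'push 16': [0, 0, 16]
  After 'push 3': [0, 0, 16, 3]
  After 'push 16': [0, 0, 16, 3, 16]
  After 'push 11': [0, 0, 16, 3, 16, 11]
  After 'push 15': [0, 0, 16, 3, 16, 11, 15]
Program B final stack: [0, 0, 16, 3, 16, 11, 15]
Same: yes

Answer: yes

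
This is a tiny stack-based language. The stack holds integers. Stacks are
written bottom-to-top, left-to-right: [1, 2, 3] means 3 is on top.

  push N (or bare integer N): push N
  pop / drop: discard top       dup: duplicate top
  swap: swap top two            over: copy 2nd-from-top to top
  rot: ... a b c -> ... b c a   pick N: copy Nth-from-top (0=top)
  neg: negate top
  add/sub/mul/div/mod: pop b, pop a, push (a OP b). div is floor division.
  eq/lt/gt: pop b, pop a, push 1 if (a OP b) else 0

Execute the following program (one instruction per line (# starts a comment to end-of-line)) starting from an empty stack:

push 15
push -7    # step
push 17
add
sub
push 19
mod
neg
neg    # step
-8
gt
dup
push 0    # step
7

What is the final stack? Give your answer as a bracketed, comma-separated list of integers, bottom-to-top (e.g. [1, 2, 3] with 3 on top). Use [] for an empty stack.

After 'push 15': [15]
After 'push -7': [15, -7]
After 'push 17': [15, -7, 17]
After 'add': [15, 10]
After 'sub': [5]
After 'push 19': [5, 19]
After 'mod': [5]
After 'neg': [-5]
After 'neg': [5]
After 'push -8': [5, -8]
After 'gt': [1]
After 'dup': [1, 1]
After 'push 0': [1, 1, 0]
After 'push 7': [1, 1, 0, 7]

Answer: [1, 1, 0, 7]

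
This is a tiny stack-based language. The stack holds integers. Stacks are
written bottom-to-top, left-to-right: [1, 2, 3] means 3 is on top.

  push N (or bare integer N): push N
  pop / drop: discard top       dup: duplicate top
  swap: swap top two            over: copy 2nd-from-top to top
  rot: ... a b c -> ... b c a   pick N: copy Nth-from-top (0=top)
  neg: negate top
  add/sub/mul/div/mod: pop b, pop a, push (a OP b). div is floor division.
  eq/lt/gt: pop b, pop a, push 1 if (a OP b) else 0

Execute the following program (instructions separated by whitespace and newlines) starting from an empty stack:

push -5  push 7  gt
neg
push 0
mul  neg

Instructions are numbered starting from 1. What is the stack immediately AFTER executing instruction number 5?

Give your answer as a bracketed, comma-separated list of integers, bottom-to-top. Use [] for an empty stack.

Step 1 ('push -5'): [-5]
Step 2 ('push 7'): [-5, 7]
Step 3 ('gt'): [0]
Step 4 ('neg'): [0]
Step 5 ('push 0'): [0, 0]

Answer: [0, 0]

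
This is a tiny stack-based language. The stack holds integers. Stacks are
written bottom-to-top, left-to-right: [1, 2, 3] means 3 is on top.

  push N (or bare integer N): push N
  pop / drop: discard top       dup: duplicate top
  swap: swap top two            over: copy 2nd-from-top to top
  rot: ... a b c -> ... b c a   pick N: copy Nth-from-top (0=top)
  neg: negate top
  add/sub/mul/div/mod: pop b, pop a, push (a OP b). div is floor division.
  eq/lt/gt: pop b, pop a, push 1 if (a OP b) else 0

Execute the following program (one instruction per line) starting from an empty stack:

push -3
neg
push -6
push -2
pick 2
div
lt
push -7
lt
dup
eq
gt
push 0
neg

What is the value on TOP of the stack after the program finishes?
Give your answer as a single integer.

Answer: 0

Derivation:
After 'push -3': [-3]
After 'neg': [3]
After 'push -6': [3, -6]
After 'push -2': [3, -6, -2]
After 'pick 2': [3, -6, -2, 3]
After 'div': [3, -6, -1]
After 'lt': [3, 1]
After 'push -7': [3, 1, -7]
After 'lt': [3, 0]
After 'dup': [3, 0, 0]
After 'eq': [3, 1]
After 'gt': [1]
After 'push 0': [1, 0]
After 'neg': [1, 0]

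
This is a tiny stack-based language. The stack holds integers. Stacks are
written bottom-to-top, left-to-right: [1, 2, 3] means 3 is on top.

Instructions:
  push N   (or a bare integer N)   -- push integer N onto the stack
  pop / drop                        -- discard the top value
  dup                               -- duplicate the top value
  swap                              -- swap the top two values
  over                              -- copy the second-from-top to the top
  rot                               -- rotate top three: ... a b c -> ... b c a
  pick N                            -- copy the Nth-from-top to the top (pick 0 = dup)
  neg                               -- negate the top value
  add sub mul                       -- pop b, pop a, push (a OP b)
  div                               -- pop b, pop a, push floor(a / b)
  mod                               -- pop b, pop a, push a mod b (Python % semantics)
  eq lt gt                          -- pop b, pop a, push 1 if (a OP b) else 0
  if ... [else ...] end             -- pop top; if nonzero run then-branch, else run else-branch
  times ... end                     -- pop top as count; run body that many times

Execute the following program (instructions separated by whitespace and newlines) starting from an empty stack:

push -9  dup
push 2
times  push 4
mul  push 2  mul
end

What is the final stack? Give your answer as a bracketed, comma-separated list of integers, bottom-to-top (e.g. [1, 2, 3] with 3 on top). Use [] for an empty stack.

After 'push -9': [-9]
After 'dup': [-9, -9]
After 'push 2': [-9, -9, 2]
After 'times': [-9, -9]
After 'push 4': [-9, -9, 4]
After 'mul': [-9, -36]
After 'push 2': [-9, -36, 2]
After 'mul': [-9, -72]
After 'push 4': [-9, -72, 4]
After 'mul': [-9, -288]
After 'push 2': [-9, -288, 2]
After 'mul': [-9, -576]

Answer: [-9, -576]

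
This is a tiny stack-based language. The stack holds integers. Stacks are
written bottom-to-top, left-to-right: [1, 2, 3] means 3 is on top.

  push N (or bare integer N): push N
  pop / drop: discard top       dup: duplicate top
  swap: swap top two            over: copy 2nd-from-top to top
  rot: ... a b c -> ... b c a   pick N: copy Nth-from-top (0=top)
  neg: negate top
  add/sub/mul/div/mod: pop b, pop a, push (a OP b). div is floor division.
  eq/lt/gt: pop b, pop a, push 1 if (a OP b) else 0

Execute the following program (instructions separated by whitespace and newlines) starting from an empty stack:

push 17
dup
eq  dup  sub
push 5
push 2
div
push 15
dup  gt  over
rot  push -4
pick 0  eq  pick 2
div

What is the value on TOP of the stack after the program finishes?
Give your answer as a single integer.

Answer: 0

Derivation:
After 'push 17': [17]
After 'dup': [17, 17]
After 'eq': [1]
After 'dup': [1, 1]
After 'sub': [0]
After 'push 5': [0, 5]
After 'push 2': [0, 5, 2]
After 'div': [0, 2]
After 'push 15': [0, 2, 15]
After 'dup': [0, 2, 15, 15]
After 'gt': [0, 2, 0]
After 'over': [0, 2, 0, 2]
After 'rot': [0, 0, 2, 2]
After 'push -4': [0, 0, 2, 2, -4]
After 'pick 0': [0, 0, 2, 2, -4, -4]
After 'eq': [0, 0, 2, 2, 1]
After 'pick 2': [0, 0, 2, 2, 1, 2]
After 'div': [0, 0, 2, 2, 0]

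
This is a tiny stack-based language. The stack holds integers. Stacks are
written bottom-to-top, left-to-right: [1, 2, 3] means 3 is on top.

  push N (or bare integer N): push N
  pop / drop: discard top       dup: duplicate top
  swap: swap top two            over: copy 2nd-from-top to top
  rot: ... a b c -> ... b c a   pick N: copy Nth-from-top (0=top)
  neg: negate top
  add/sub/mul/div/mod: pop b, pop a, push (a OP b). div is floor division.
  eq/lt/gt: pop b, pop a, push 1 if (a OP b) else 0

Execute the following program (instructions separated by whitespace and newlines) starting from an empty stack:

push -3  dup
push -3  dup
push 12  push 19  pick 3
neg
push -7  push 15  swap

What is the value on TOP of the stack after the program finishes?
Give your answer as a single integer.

After 'push -3': [-3]
After 'dup': [-3, -3]
After 'push -3': [-3, -3, -3]
After 'dup': [-3, -3, -3, -3]
After 'push 12': [-3, -3, -3, -3, 12]
After 'push 19': [-3, -3, -3, -3, 12, 19]
After 'pick 3': [-3, -3, -3, -3, 12, 19, -3]
After 'neg': [-3, -3, -3, -3, 12, 19, 3]
After 'push -7': [-3, -3, -3, -3, 12, 19, 3, -7]
After 'push 15': [-3, -3, -3, -3, 12, 19, 3, -7, 15]
After 'swap': [-3, -3, -3, -3, 12, 19, 3, 15, -7]

Answer: -7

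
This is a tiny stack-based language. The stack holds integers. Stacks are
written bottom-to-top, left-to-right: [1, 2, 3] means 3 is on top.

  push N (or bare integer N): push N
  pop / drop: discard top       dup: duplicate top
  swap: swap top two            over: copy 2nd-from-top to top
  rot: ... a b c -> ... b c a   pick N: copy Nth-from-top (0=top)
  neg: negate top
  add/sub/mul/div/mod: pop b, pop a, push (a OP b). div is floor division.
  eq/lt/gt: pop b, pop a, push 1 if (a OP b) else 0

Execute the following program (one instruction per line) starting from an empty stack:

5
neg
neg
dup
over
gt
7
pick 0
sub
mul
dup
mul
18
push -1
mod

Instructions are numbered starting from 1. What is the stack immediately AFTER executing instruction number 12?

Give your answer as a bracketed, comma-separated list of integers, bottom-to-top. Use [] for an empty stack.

Answer: [5, 0]

Derivation:
Step 1 ('5'): [5]
Step 2 ('neg'): [-5]
Step 3 ('neg'): [5]
Step 4 ('dup'): [5, 5]
Step 5 ('over'): [5, 5, 5]
Step 6 ('gt'): [5, 0]
Step 7 ('7'): [5, 0, 7]
Step 8 ('pick 0'): [5, 0, 7, 7]
Step 9 ('sub'): [5, 0, 0]
Step 10 ('mul'): [5, 0]
Step 11 ('dup'): [5, 0, 0]
Step 12 ('mul'): [5, 0]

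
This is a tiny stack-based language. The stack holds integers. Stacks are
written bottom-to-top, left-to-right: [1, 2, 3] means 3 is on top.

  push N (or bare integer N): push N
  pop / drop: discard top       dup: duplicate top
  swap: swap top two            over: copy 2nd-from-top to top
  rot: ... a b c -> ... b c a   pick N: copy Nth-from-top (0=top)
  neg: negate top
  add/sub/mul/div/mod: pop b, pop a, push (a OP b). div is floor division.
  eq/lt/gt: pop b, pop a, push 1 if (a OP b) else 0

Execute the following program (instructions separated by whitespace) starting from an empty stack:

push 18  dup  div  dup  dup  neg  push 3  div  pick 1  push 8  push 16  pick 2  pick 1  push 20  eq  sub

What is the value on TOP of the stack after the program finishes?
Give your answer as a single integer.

After 'push 18': [18]
After 'dup': [18, 18]
After 'div': [1]
After 'dup': [1, 1]
After 'dup': [1, 1, 1]
After 'neg': [1, 1, -1]
After 'push 3': [1, 1, -1, 3]
After 'div': [1, 1, -1]
After 'pick 1': [1, 1, -1, 1]
After 'push 8': [1, 1, -1, 1, 8]
After 'push 16': [1, 1, -1, 1, 8, 16]
After 'pick 2': [1, 1, -1, 1, 8, 16, 1]
After 'pick 1': [1, 1, -1, 1, 8, 16, 1, 16]
After 'push 20': [1, 1, -1, 1, 8, 16, 1, 16, 20]
After 'eq': [1, 1, -1, 1, 8, 16, 1, 0]
After 'sub': [1, 1, -1, 1, 8, 16, 1]

Answer: 1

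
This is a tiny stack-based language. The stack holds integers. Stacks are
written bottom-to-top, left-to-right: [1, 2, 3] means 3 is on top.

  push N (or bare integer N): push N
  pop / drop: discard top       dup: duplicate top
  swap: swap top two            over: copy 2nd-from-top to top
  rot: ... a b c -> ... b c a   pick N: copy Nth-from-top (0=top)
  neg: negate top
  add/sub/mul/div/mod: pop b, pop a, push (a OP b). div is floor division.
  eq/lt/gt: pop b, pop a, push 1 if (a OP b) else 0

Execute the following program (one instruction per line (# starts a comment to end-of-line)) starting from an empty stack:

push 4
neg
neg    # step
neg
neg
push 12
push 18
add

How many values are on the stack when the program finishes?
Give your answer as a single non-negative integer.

Answer: 2

Derivation:
After 'push 4': stack = [4] (depth 1)
After 'neg': stack = [-4] (depth 1)
After 'neg': stack = [4] (depth 1)
After 'neg': stack = [-4] (depth 1)
After 'neg': stack = [4] (depth 1)
After 'push 12': stack = [4, 12] (depth 2)
After 'push 18': stack = [4, 12, 18] (depth 3)
After 'add': stack = [4, 30] (depth 2)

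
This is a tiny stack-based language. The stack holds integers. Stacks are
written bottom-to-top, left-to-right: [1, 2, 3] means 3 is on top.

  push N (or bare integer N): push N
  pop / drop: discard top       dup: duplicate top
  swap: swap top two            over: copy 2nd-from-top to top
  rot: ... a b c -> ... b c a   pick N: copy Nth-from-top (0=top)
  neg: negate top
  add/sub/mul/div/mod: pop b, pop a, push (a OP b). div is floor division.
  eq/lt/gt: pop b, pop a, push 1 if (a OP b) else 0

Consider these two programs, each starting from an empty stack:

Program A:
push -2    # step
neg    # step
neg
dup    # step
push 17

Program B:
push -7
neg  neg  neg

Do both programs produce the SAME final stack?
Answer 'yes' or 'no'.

Program A trace:
  After 'push -2': [-2]
  After 'neg': [2]
  After 'neg': [-2]
  After 'dup': [-2, -2]
  After 'push 17': [-2, -2, 17]
Program A final stack: [-2, -2, 17]

Program B trace:
  After 'push -7': [-7]
  After 'neg': [7]
  After 'neg': [-7]
  After 'neg': [7]
Program B final stack: [7]
Same: no

Answer: no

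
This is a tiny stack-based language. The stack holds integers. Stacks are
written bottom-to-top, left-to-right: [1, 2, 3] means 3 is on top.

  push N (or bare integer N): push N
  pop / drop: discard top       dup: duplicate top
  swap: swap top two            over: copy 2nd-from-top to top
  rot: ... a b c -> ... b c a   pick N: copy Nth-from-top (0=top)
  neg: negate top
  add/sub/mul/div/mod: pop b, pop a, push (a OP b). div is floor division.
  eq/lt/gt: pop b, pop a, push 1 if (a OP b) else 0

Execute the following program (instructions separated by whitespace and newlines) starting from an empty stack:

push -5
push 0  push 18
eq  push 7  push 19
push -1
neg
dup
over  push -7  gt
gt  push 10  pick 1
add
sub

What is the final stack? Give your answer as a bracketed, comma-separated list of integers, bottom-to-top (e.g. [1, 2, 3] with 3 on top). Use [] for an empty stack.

Answer: [-5, 0, 7, 19, 1, -10]

Derivation:
After 'push -5': [-5]
After 'push 0': [-5, 0]
After 'push 18': [-5, 0, 18]
After 'eq': [-5, 0]
After 'push 7': [-5, 0, 7]
After 'push 19': [-5, 0, 7, 19]
After 'push -1': [-5, 0, 7, 19, -1]
After 'neg': [-5, 0, 7, 19, 1]
After 'dup': [-5, 0, 7, 19, 1, 1]
After 'over': [-5, 0, 7, 19, 1, 1, 1]
After 'push -7': [-5, 0, 7, 19, 1, 1, 1, -7]
After 'gt': [-5, 0, 7, 19, 1, 1, 1]
After 'gt': [-5, 0, 7, 19, 1, 0]
After 'push 10': [-5, 0, 7, 19, 1, 0, 10]
After 'pick 1': [-5, 0, 7, 19, 1, 0, 10, 0]
After 'add': [-5, 0, 7, 19, 1, 0, 10]
After 'sub': [-5, 0, 7, 19, 1, -10]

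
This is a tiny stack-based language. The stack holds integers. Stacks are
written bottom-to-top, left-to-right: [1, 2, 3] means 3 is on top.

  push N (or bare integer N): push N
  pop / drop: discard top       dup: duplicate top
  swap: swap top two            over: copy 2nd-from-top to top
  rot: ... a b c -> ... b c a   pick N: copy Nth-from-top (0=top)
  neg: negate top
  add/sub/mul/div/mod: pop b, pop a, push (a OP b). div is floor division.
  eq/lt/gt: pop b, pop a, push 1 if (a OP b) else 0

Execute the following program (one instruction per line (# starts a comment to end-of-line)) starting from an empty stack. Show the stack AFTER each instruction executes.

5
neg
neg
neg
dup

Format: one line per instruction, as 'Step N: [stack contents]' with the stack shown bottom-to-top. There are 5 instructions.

Step 1: [5]
Step 2: [-5]
Step 3: [5]
Step 4: [-5]
Step 5: [-5, -5]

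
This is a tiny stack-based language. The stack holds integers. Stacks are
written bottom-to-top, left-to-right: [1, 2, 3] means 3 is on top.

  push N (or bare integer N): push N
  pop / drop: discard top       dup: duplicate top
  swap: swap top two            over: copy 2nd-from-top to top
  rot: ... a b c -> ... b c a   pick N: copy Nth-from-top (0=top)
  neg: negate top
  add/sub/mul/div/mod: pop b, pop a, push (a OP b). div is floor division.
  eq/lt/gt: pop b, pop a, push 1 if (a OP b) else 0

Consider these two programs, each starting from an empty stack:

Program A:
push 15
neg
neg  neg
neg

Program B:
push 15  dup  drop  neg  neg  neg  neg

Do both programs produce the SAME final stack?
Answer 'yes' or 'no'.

Answer: yes

Derivation:
Program A trace:
  After 'push 15': [15]
  After 'neg': [-15]
  After 'neg': [15]
  After 'neg': [-15]
  After 'neg': [15]
Program A final stack: [15]

Program B trace:
  After 'push 15': [15]
  After 'dup': [15, 15]
  After 'drop': [15]
  After 'neg': [-15]
  After 'neg': [15]
  After 'neg': [-15]
  After 'neg': [15]
Program B final stack: [15]
Same: yes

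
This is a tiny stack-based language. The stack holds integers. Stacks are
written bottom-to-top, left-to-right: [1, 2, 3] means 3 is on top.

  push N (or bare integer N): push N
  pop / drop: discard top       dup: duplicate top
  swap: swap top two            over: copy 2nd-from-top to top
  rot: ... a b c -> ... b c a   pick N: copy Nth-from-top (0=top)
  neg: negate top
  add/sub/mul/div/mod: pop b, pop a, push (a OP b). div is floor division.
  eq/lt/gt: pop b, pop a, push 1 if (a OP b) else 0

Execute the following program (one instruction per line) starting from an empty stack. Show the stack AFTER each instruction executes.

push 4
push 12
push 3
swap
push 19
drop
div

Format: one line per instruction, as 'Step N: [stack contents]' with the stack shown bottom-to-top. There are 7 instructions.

Step 1: [4]
Step 2: [4, 12]
Step 3: [4, 12, 3]
Step 4: [4, 3, 12]
Step 5: [4, 3, 12, 19]
Step 6: [4, 3, 12]
Step 7: [4, 0]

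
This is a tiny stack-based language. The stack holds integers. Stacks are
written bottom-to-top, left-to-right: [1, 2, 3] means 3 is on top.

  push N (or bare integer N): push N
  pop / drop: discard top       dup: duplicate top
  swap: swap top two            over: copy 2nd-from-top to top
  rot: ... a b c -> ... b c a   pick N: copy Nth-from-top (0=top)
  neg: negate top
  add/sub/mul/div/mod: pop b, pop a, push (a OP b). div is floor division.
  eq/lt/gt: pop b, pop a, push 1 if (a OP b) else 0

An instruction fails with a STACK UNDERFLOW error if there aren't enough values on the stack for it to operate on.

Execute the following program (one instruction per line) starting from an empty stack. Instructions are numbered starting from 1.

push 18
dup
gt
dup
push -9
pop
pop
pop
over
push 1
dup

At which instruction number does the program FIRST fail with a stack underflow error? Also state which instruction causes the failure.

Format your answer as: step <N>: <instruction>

Step 1 ('push 18'): stack = [18], depth = 1
Step 2 ('dup'): stack = [18, 18], depth = 2
Step 3 ('gt'): stack = [0], depth = 1
Step 4 ('dup'): stack = [0, 0], depth = 2
Step 5 ('push -9'): stack = [0, 0, -9], depth = 3
Step 6 ('pop'): stack = [0, 0], depth = 2
Step 7 ('pop'): stack = [0], depth = 1
Step 8 ('pop'): stack = [], depth = 0
Step 9 ('over'): needs 2 value(s) but depth is 0 — STACK UNDERFLOW

Answer: step 9: over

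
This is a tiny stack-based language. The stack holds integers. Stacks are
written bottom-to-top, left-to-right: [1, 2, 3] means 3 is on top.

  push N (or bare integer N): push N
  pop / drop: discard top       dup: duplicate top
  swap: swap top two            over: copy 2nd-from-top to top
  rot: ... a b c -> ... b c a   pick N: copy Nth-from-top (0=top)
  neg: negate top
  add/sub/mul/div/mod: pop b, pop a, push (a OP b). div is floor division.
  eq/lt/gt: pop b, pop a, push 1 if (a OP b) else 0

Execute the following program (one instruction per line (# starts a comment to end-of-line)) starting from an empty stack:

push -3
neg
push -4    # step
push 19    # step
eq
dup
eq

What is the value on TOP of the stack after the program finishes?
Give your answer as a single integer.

After 'push -3': [-3]
After 'neg': [3]
After 'push -4': [3, -4]
After 'push 19': [3, -4, 19]
After 'eq': [3, 0]
After 'dup': [3, 0, 0]
After 'eq': [3, 1]

Answer: 1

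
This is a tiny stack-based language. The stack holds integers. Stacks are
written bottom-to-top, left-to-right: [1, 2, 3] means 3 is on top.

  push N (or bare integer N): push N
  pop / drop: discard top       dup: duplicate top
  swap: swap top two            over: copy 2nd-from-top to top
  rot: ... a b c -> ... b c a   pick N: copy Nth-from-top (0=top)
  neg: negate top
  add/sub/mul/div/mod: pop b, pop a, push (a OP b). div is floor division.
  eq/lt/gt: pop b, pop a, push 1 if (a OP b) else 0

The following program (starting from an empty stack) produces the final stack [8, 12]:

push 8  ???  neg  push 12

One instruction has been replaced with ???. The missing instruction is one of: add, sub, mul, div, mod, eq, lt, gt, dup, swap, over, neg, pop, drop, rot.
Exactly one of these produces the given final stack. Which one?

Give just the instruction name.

Answer: neg

Derivation:
Stack before ???: [8]
Stack after ???:  [-8]
The instruction that transforms [8] -> [-8] is: neg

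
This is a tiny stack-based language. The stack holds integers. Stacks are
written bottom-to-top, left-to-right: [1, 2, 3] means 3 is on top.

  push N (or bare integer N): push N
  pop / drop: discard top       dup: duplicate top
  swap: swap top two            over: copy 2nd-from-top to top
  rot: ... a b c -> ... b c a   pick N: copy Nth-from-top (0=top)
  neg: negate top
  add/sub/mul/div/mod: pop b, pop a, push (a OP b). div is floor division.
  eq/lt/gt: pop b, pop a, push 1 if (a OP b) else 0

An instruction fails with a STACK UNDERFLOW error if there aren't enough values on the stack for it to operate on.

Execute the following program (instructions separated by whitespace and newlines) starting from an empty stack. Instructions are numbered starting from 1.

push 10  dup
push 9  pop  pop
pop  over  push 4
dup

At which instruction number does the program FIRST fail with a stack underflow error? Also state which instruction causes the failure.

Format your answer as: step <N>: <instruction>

Step 1 ('push 10'): stack = [10], depth = 1
Step 2 ('dup'): stack = [10, 10], depth = 2
Step 3 ('push 9'): stack = [10, 10, 9], depth = 3
Step 4 ('pop'): stack = [10, 10], depth = 2
Step 5 ('pop'): stack = [10], depth = 1
Step 6 ('pop'): stack = [], depth = 0
Step 7 ('over'): needs 2 value(s) but depth is 0 — STACK UNDERFLOW

Answer: step 7: over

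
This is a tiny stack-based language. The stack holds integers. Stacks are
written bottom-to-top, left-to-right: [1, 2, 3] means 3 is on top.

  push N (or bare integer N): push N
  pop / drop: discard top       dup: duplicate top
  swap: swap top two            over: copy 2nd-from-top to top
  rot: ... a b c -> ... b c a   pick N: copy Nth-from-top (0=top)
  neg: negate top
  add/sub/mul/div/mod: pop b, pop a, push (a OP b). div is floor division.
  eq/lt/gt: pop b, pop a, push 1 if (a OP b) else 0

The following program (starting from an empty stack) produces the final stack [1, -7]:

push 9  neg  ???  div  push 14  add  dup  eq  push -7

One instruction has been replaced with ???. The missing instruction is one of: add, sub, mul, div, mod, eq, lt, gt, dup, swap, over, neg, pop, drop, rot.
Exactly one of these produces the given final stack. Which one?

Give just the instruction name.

Answer: dup

Derivation:
Stack before ???: [-9]
Stack after ???:  [-9, -9]
The instruction that transforms [-9] -> [-9, -9] is: dup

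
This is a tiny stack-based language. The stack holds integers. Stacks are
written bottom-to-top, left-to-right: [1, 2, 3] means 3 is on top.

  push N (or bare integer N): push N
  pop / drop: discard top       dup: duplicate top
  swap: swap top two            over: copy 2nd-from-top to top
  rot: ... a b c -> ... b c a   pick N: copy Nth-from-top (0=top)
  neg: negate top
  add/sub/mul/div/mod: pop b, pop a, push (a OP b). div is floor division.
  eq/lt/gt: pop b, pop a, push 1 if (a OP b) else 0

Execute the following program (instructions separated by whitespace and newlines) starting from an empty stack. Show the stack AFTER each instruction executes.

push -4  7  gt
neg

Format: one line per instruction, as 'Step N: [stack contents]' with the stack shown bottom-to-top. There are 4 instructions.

Step 1: [-4]
Step 2: [-4, 7]
Step 3: [0]
Step 4: [0]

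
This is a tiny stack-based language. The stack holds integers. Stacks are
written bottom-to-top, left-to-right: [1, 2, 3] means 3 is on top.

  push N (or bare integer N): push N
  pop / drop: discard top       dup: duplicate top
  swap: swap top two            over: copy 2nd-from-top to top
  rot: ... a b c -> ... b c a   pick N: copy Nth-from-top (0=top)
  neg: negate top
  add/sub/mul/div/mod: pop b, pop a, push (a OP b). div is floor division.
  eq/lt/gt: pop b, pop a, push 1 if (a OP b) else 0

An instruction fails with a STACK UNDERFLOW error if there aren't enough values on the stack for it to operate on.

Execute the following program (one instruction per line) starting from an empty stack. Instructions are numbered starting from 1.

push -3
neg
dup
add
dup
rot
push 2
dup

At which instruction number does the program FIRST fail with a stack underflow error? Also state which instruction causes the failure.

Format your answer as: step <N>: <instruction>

Answer: step 6: rot

Derivation:
Step 1 ('push -3'): stack = [-3], depth = 1
Step 2 ('neg'): stack = [3], depth = 1
Step 3 ('dup'): stack = [3, 3], depth = 2
Step 4 ('add'): stack = [6], depth = 1
Step 5 ('dup'): stack = [6, 6], depth = 2
Step 6 ('rot'): needs 3 value(s) but depth is 2 — STACK UNDERFLOW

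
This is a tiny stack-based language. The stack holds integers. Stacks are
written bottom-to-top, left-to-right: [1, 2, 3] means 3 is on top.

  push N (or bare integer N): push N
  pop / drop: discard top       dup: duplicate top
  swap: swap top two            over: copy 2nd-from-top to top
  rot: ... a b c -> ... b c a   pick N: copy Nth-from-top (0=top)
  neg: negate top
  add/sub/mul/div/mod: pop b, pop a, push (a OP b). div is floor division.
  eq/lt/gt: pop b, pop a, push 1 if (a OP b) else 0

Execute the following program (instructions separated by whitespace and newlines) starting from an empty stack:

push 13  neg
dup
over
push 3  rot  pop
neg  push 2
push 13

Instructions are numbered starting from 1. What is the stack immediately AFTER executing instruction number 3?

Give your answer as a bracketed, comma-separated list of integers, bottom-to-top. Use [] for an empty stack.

Step 1 ('push 13'): [13]
Step 2 ('neg'): [-13]
Step 3 ('dup'): [-13, -13]

Answer: [-13, -13]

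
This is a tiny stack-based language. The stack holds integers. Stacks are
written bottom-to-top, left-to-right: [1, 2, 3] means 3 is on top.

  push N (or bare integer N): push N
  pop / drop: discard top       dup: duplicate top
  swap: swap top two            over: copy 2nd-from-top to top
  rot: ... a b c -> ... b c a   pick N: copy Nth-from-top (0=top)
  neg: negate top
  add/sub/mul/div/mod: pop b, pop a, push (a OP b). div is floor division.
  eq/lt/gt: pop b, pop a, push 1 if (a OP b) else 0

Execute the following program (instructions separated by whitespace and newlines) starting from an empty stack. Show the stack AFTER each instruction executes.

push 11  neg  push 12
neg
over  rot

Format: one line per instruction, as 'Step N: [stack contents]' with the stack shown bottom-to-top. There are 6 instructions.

Step 1: [11]
Step 2: [-11]
Step 3: [-11, 12]
Step 4: [-11, -12]
Step 5: [-11, -12, -11]
Step 6: [-12, -11, -11]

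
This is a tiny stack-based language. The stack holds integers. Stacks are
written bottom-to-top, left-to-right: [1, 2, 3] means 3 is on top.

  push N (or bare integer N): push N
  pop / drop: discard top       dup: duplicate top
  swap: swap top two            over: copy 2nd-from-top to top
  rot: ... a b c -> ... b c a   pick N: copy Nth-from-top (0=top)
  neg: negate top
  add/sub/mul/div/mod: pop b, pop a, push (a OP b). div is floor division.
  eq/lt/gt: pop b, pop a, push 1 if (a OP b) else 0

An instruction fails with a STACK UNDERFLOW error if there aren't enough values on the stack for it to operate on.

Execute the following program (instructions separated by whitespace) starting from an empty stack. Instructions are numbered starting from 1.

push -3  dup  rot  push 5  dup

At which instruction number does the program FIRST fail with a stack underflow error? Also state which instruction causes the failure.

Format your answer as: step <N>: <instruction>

Step 1 ('push -3'): stack = [-3], depth = 1
Step 2 ('dup'): stack = [-3, -3], depth = 2
Step 3 ('rot'): needs 3 value(s) but depth is 2 — STACK UNDERFLOW

Answer: step 3: rot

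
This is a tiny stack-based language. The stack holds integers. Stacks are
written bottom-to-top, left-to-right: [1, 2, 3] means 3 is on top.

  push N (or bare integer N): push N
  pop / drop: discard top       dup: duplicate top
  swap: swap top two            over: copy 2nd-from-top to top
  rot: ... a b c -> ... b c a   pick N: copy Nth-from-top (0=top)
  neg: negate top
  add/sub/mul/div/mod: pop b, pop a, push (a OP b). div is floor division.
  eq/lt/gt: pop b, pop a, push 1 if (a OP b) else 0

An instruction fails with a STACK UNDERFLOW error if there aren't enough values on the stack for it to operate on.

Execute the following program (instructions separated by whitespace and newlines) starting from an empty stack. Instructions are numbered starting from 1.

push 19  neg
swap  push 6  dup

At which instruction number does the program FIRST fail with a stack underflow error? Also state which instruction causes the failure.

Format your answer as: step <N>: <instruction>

Step 1 ('push 19'): stack = [19], depth = 1
Step 2 ('neg'): stack = [-19], depth = 1
Step 3 ('swap'): needs 2 value(s) but depth is 1 — STACK UNDERFLOW

Answer: step 3: swap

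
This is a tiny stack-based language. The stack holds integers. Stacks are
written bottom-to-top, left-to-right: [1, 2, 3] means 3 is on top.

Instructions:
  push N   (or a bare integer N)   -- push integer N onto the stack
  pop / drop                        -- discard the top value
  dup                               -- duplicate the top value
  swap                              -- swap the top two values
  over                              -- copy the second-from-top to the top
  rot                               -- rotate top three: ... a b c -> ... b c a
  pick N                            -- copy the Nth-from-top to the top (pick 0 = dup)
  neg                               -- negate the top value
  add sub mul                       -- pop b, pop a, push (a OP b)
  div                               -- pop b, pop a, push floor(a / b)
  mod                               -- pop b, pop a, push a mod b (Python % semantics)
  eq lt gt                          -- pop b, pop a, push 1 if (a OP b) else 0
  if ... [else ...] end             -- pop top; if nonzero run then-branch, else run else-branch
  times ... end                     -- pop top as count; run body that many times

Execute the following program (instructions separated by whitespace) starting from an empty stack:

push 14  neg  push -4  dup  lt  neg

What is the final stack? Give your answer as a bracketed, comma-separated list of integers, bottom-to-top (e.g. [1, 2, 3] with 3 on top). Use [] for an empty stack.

After 'push 14': [14]
After 'neg': [-14]
After 'push -4': [-14, -4]
After 'dup': [-14, -4, -4]
After 'lt': [-14, 0]
After 'neg': [-14, 0]

Answer: [-14, 0]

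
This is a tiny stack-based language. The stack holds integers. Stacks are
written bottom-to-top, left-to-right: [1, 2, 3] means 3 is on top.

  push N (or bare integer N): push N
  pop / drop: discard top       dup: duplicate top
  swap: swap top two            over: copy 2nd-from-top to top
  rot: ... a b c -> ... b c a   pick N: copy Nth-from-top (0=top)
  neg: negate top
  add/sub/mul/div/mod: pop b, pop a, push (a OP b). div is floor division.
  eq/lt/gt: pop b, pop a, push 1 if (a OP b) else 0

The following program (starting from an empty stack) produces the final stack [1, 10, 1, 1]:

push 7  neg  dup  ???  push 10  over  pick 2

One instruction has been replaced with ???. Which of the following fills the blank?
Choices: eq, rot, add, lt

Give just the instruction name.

Stack before ???: [-7, -7]
Stack after ???:  [1]
Checking each choice:
  eq: MATCH
  rot: stack underflow (need 3, have 2)
  add: produces [-14, 10, -14, -14]
  lt: produces [0, 10, 0, 0]


Answer: eq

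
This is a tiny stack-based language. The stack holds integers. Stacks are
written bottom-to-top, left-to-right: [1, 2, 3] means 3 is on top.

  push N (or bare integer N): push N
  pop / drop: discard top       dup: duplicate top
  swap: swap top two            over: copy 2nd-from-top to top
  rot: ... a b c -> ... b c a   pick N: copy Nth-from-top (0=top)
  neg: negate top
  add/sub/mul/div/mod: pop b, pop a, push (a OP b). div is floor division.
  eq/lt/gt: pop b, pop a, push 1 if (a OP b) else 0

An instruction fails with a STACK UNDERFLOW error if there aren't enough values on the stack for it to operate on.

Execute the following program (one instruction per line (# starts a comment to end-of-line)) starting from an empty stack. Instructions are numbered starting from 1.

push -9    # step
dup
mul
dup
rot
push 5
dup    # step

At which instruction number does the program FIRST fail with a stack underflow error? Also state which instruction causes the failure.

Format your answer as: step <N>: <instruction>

Step 1 ('push -9'): stack = [-9], depth = 1
Step 2 ('dup'): stack = [-9, -9], depth = 2
Step 3 ('mul'): stack = [81], depth = 1
Step 4 ('dup'): stack = [81, 81], depth = 2
Step 5 ('rot'): needs 3 value(s) but depth is 2 — STACK UNDERFLOW

Answer: step 5: rot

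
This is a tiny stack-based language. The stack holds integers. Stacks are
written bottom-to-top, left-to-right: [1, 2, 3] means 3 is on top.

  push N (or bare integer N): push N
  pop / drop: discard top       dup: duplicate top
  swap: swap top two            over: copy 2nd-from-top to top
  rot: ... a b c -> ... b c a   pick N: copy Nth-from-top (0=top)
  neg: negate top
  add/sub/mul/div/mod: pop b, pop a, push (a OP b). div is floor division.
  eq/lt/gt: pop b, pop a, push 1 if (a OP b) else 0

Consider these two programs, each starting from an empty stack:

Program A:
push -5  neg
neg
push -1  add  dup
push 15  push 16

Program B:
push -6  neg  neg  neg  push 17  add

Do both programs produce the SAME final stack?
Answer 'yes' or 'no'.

Answer: no

Derivation:
Program A trace:
  After 'push -5': [-5]
  After 'neg': [5]
  After 'neg': [-5]
  After 'push -1': [-5, -1]
  After 'add': [-6]
  After 'dup': [-6, -6]
  After 'push 15': [-6, -6, 15]
  After 'push 16': [-6, -6, 15, 16]
Program A final stack: [-6, -6, 15, 16]

Program B trace:
  After 'push -6': [-6]
  After 'neg': [6]
  After 'neg': [-6]
  After 'neg': [6]
  After 'push 17': [6, 17]
  After 'add': [23]
Program B final stack: [23]
Same: no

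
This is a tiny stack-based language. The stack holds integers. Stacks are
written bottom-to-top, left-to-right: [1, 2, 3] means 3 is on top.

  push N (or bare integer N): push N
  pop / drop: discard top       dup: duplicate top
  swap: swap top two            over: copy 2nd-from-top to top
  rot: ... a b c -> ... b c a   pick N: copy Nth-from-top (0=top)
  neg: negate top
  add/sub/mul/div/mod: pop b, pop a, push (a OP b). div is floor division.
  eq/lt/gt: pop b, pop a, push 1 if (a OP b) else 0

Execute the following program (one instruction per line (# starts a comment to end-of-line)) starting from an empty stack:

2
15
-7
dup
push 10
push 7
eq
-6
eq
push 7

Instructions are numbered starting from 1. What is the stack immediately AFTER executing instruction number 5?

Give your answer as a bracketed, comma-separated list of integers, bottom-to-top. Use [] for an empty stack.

Step 1 ('2'): [2]
Step 2 ('15'): [2, 15]
Step 3 ('-7'): [2, 15, -7]
Step 4 ('dup'): [2, 15, -7, -7]
Step 5 ('push 10'): [2, 15, -7, -7, 10]

Answer: [2, 15, -7, -7, 10]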